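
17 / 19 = 0.89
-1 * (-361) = 361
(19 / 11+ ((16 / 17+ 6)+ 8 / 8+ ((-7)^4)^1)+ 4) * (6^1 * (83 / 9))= 74956138 / 561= 133611.65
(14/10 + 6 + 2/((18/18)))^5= 229345007/3125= 73390.40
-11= -11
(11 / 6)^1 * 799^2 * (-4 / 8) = -7022411 / 12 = -585200.92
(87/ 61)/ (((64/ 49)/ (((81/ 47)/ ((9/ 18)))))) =345303/ 91744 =3.76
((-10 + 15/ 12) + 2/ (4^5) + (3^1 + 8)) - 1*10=-3967/ 512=-7.75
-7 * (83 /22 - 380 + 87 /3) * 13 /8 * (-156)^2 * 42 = 44407508418 /11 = 4037046219.82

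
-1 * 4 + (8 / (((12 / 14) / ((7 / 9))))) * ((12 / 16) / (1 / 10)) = 454 / 9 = 50.44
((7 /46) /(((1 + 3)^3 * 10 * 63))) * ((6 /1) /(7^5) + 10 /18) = 84089 /40078644480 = 0.00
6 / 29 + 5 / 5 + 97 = 2848 / 29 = 98.21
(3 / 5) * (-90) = -54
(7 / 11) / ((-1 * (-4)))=7 / 44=0.16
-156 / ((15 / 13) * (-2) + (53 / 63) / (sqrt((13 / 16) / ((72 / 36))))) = 6771492 * sqrt(26) / 600889 + 60368490 / 600889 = 157.93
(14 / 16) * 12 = 21 / 2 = 10.50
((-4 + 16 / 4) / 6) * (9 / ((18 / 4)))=0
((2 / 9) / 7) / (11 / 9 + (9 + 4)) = 1 / 448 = 0.00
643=643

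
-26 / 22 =-13 / 11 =-1.18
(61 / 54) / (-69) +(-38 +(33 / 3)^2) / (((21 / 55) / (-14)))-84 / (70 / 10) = -11384233 / 3726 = -3055.35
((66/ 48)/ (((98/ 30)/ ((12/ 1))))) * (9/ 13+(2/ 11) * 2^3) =10.84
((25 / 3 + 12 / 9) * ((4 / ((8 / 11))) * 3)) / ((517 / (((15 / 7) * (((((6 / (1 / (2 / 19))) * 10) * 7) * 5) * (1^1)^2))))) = 146.14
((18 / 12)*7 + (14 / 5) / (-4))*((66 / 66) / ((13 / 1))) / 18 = 49 / 1170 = 0.04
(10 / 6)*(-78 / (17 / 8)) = -61.18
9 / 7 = 1.29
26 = 26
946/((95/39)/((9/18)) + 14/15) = 92235/566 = 162.96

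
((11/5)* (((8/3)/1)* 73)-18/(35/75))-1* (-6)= 41548/105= 395.70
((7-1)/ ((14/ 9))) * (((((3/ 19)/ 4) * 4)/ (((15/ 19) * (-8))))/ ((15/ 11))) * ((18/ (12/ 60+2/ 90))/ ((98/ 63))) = -72171/ 19600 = -3.68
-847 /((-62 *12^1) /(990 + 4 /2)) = 3388 /3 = 1129.33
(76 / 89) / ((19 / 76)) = 304 / 89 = 3.42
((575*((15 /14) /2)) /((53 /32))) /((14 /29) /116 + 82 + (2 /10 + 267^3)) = 580290000 /59388938803957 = 0.00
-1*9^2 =-81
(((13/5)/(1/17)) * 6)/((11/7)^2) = 64974/605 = 107.40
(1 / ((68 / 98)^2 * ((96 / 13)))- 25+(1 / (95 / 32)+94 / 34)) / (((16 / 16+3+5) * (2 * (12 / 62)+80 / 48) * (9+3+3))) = -7065024403 / 90614678400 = -0.08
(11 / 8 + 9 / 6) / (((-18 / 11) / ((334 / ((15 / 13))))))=-549263 / 1080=-508.58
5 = 5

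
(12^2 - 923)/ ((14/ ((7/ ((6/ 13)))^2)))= -12799.40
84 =84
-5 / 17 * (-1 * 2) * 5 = 50 / 17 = 2.94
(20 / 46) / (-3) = -10 / 69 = -0.14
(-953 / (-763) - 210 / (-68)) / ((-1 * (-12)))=112517 / 311304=0.36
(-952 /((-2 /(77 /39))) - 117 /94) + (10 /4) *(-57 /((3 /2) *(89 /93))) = 273835415 /326274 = 839.28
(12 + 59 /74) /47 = 947 /3478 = 0.27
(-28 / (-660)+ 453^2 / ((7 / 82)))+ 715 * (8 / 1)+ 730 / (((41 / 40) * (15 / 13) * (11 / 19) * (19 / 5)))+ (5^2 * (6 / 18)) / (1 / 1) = 38040047268 / 15785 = 2409885.79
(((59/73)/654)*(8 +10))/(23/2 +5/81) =28674/14903461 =0.00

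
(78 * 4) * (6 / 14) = 936 / 7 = 133.71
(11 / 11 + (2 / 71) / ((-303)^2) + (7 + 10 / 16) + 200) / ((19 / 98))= 533084460643 / 495401364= 1076.07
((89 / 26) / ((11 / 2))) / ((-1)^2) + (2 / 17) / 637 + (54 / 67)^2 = 680250755 / 534725191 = 1.27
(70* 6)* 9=3780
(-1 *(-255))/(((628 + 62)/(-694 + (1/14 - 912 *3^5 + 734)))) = -52735071/644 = -81886.76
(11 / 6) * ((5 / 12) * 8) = 55 / 9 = 6.11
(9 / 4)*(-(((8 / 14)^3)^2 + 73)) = -77332257 / 470596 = -164.33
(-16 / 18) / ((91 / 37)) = -296 / 819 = -0.36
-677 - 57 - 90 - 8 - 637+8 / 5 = -7337 / 5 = -1467.40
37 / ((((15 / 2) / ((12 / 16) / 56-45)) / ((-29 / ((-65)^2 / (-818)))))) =-1474120663 / 1183000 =-1246.09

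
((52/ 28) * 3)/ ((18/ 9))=39/ 14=2.79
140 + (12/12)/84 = 11761/84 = 140.01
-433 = -433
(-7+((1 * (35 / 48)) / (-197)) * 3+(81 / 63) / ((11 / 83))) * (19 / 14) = 12405499 / 3397856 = 3.65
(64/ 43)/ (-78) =-32/ 1677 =-0.02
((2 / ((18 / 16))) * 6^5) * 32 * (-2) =-884736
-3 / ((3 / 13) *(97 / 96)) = -1248 / 97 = -12.87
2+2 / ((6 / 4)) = 10 / 3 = 3.33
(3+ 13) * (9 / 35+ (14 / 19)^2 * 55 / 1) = 481.90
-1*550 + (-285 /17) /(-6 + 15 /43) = -753265 /1377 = -547.03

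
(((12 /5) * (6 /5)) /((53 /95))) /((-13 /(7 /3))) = -3192 /3445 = -0.93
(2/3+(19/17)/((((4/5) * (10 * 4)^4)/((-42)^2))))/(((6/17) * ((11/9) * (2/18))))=156898233/11264000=13.93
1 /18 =0.06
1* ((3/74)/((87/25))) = 25/2146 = 0.01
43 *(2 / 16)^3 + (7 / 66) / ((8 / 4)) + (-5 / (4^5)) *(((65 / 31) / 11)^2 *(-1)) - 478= -170699873791 / 357215232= -477.86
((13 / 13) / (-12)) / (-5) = 1 / 60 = 0.02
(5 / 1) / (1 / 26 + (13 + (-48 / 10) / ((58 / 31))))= 18850 / 39483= 0.48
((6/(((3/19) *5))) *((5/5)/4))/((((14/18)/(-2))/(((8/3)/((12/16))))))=-608/35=-17.37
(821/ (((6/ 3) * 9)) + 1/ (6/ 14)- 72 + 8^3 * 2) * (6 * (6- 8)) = -35998/ 3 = -11999.33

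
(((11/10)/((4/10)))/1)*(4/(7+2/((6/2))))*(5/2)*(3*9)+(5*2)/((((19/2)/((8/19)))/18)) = 1740735/16606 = 104.83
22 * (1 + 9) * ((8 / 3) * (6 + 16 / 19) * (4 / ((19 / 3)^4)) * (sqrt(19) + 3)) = 73.44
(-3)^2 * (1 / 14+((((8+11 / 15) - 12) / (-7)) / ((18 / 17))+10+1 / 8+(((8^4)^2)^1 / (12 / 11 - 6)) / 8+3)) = -1076503661 / 280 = -3844655.93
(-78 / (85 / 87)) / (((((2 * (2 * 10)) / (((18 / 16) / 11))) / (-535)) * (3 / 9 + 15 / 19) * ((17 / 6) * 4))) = 558735489 / 65105920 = 8.58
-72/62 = -36/31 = -1.16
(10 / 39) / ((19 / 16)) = 160 / 741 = 0.22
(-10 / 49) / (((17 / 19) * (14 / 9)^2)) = -7695 / 81634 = -0.09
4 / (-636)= -0.01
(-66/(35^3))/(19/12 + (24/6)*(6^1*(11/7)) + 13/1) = -792/26907125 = -0.00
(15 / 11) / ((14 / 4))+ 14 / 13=1468 / 1001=1.47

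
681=681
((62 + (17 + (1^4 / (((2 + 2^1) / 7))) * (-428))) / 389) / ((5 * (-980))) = 67 / 190610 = 0.00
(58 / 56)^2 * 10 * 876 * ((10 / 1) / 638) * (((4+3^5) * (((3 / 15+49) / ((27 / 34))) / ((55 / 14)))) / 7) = 1457842412 / 17787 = 81961.12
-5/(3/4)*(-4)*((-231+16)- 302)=-41360/3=-13786.67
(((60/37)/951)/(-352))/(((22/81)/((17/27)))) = -255/22707344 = -0.00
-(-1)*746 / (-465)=-746 / 465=-1.60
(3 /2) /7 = 0.21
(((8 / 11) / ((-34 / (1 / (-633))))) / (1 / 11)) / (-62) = -2 / 333591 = -0.00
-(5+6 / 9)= -17 / 3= -5.67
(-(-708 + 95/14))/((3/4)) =19634/21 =934.95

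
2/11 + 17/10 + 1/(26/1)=1373/715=1.92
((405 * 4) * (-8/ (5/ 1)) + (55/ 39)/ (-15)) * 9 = -303275/ 13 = -23328.85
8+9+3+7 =27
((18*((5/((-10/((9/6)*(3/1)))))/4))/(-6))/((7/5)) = 135/112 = 1.21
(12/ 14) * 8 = 48/ 7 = 6.86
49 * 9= 441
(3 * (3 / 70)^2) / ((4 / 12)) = 81 / 4900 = 0.02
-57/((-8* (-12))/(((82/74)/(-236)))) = 779/279424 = 0.00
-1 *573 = -573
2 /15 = 0.13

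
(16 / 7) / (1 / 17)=272 / 7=38.86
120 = 120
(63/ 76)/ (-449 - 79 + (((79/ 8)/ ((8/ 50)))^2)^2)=16515072/ 289072113107443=0.00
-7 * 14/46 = -49/23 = -2.13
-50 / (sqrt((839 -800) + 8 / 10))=-7.93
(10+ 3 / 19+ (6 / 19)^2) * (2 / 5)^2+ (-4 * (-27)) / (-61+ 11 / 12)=-1016948 / 6507025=-0.16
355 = 355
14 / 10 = 7 / 5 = 1.40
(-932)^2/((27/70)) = 60803680/27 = 2251988.15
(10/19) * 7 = 3.68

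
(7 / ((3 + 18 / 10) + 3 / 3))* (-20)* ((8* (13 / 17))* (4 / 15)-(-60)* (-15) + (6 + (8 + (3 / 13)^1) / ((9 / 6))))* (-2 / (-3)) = 91467040 / 6409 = 14271.66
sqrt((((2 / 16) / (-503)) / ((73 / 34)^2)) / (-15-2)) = sqrt(17102) / 73438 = 0.00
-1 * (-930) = 930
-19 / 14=-1.36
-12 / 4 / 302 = -3 / 302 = -0.01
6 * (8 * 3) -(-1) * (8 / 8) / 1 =145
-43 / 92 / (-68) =43 / 6256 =0.01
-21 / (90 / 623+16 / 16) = -13083 / 713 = -18.35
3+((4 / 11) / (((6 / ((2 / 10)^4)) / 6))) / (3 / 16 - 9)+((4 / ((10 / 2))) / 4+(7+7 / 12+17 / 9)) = 12.67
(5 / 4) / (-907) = -5 / 3628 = -0.00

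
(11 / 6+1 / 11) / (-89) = -127 / 5874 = -0.02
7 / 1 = 7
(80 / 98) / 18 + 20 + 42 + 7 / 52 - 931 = -19923781 / 22932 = -868.82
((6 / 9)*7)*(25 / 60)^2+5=5.81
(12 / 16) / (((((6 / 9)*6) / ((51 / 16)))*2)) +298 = 152729 / 512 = 298.30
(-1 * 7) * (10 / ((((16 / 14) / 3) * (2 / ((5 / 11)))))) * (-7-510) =172725 / 8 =21590.62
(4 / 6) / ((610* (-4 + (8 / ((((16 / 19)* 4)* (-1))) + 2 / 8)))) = -8 / 44835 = -0.00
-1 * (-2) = 2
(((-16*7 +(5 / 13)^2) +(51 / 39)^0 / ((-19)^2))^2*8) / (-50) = -186257750026384 / 93052452025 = -2001.64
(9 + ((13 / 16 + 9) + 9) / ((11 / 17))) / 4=6701 / 704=9.52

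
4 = 4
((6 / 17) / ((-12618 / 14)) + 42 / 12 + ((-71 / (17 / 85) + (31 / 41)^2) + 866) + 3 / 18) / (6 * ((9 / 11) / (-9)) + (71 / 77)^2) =61196129358595 / 36198685939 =1690.56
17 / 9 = 1.89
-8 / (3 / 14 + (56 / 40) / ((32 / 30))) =-896 / 171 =-5.24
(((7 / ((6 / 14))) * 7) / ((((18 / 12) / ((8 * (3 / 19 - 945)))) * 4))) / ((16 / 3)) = -513128 / 19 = -27006.74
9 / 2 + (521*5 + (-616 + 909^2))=1656549 / 2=828274.50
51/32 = 1.59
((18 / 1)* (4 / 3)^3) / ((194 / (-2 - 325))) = -6976 / 97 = -71.92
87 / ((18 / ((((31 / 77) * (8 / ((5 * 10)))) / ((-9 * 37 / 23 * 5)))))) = -41354 / 9615375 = -0.00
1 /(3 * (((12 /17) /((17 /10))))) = 289 /360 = 0.80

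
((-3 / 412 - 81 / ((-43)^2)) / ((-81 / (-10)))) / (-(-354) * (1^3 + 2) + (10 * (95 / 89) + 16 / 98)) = -282876265 / 48115820548872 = -0.00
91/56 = 13/8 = 1.62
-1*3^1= -3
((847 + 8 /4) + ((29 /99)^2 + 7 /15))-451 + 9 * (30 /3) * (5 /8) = 454.80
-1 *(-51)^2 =-2601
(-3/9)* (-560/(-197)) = -560/591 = -0.95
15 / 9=5 / 3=1.67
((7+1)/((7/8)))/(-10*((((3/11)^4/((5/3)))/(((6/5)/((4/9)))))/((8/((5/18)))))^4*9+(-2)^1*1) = -6022722992678130286592/1317470654648341197067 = -4.57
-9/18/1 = -1/2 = -0.50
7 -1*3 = 4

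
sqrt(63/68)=3 * sqrt(119)/34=0.96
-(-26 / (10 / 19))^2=-61009 / 25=-2440.36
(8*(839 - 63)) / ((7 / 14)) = 12416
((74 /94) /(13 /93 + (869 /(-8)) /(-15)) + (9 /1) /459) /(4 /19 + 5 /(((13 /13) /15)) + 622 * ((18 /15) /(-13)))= 1140345895 /160723229319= 0.01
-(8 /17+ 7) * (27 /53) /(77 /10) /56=-17145 /1942556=-0.01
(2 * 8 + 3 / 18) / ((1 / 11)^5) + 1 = 15621953 / 6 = 2603658.83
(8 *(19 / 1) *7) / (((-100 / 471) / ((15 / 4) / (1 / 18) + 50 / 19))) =-1757301 / 5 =-351460.20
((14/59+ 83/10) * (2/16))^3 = 1.22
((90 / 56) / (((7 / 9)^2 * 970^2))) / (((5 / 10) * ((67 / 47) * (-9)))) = -3807 / 8649129160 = -0.00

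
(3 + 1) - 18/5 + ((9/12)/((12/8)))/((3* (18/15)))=97/180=0.54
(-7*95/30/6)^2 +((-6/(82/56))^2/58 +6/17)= 15349445845/1074037968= 14.29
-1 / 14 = -0.07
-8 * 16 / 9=-128 / 9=-14.22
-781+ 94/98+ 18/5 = -190228/245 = -776.44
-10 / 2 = -5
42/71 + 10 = 752/71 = 10.59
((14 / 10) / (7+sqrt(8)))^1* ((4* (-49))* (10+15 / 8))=-45619 / 82+6517* sqrt(2) / 41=-331.54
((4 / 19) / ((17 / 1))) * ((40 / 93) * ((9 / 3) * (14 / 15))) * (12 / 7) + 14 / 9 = 142486 / 90117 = 1.58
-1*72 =-72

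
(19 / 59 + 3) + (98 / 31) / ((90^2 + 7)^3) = 3237414326343050 / 974527781907647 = 3.32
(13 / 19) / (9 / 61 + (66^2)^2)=793 / 21991719195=0.00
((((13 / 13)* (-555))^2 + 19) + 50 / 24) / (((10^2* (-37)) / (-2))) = 3696553 / 22200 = 166.51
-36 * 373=-13428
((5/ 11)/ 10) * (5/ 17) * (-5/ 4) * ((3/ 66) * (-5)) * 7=875/ 32912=0.03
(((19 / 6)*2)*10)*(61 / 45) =2318 / 27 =85.85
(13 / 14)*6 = 5.57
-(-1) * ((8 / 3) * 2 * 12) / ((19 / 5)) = 320 / 19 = 16.84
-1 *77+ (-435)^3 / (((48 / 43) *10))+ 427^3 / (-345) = -7599603.89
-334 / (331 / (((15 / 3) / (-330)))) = 167 / 10923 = 0.02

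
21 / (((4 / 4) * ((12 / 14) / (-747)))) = -36603 / 2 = -18301.50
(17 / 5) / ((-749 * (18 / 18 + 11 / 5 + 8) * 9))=-0.00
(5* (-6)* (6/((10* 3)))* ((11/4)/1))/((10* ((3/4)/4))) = -44/5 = -8.80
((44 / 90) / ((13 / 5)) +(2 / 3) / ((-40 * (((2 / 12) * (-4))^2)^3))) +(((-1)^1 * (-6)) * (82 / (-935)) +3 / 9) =-5452021 / 28005120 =-0.19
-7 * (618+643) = -8827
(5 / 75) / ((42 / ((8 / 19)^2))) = 32 / 113715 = 0.00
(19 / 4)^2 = 361 / 16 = 22.56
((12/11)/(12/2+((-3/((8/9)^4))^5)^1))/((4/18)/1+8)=-20752587082923245568/399863279083979798344103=-0.00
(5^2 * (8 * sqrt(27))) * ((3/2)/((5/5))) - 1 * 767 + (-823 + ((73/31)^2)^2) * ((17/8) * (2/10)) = -20385918247/18470420 + 900 * sqrt(3) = 455.14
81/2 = 40.50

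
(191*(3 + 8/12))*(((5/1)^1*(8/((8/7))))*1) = 73535/3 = 24511.67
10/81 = 0.12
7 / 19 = 0.37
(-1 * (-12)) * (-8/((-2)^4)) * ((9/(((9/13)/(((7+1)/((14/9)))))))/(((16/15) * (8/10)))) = -26325/56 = -470.09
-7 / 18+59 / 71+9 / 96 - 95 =-1931603 / 20448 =-94.46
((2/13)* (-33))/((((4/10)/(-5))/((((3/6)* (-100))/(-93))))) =13750/403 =34.12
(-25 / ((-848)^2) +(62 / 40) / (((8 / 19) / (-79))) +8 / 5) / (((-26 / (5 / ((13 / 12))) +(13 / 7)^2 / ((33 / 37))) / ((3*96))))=15133547184525 / 320911396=47158.02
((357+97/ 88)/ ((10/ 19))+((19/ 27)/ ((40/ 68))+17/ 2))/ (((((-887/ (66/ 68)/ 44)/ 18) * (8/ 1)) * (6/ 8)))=-180362083/ 1809480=-99.68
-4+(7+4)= 7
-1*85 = -85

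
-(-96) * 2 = 192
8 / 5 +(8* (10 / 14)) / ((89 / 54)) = 15784 / 3115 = 5.07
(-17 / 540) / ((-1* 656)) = 17 / 354240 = 0.00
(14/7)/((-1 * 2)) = -1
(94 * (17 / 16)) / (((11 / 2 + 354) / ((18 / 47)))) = 153 / 1438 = 0.11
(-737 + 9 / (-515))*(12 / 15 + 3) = -7211716 / 2575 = -2800.67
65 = 65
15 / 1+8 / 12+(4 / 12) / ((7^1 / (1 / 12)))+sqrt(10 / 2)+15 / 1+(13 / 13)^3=33.91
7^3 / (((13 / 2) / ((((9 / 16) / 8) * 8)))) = 3087 / 104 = 29.68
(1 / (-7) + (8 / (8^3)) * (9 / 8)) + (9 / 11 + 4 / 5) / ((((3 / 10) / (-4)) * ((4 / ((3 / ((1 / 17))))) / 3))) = -32540491 / 39424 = -825.40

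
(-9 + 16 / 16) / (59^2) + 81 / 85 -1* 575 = -169852594 / 295885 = -574.05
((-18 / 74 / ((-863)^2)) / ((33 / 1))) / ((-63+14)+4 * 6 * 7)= -3 / 36071396977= -0.00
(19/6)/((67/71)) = 1349/402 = 3.36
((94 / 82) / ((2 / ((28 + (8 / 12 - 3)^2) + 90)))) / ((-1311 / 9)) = -52217 / 107502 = -0.49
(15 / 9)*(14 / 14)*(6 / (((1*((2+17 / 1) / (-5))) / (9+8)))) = -44.74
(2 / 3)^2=0.44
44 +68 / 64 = 45.06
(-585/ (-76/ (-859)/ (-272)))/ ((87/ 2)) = 22780680/ 551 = 41344.25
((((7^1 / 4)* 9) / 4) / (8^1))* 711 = 44793 / 128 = 349.95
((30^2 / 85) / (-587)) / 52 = -45 / 129727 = -0.00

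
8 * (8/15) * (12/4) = 64/5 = 12.80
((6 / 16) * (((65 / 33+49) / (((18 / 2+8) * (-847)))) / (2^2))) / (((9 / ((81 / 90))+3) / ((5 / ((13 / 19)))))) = -79895 / 428283856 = -0.00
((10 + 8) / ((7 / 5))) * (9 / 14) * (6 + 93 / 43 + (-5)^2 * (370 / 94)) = 87225660 / 99029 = 880.81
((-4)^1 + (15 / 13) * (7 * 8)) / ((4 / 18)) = 3546 / 13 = 272.77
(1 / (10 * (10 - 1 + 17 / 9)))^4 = 6561 / 922368160000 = 0.00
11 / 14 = 0.79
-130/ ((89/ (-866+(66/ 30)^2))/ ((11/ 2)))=3078647/ 445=6918.31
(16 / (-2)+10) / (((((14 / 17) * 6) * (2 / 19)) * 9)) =323 / 756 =0.43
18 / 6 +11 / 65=3.17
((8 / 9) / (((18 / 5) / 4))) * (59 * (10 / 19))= 47200 / 1539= 30.67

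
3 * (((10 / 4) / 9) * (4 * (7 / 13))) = 70 / 39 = 1.79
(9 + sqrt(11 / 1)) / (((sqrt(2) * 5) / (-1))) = sqrt(2) * (-9 - sqrt(11)) / 10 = -1.74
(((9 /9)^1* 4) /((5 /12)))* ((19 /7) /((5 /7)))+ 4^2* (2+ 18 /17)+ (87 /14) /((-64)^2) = 2081853551 /24371200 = 85.42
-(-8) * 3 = 24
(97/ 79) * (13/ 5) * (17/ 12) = 21437/ 4740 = 4.52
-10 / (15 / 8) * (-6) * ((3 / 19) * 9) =45.47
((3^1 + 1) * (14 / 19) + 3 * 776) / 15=44288 / 285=155.40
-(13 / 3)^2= -169 / 9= -18.78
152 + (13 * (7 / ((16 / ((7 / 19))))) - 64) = 27389 / 304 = 90.10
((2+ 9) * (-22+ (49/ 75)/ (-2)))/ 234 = -36839/ 35100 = -1.05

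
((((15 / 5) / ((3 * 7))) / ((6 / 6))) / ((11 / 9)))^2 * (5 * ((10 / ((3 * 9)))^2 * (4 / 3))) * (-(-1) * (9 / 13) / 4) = 500 / 231231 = 0.00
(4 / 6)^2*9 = 4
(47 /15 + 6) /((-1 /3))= -137 /5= -27.40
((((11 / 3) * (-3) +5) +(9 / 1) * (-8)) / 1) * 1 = -78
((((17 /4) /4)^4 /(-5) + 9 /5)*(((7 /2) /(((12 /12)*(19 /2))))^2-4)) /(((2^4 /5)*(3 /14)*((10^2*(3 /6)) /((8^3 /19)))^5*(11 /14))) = -9677193697296384 /19204275642578125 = -0.50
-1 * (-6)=6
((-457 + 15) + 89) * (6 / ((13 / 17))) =-36006 / 13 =-2769.69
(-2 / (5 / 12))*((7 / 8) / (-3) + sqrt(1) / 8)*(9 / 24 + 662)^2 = 350992.51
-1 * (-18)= 18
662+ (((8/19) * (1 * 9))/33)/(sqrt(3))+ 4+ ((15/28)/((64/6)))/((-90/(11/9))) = 8 * sqrt(3)/209+ 10741237/16128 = 666.07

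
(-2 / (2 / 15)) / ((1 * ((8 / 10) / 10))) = -375 / 2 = -187.50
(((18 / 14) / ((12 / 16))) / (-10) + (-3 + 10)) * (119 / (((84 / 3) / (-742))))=-215339 / 10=-21533.90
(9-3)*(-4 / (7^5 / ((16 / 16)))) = -24 / 16807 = -0.00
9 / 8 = 1.12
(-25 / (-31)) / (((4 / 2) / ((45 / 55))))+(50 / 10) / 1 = 3635 / 682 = 5.33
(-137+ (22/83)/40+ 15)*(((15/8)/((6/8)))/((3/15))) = -1012545/664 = -1524.92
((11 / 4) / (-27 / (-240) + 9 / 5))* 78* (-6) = -11440 / 17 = -672.94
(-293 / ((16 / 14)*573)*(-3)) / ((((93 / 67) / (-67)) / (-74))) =340656743 / 71052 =4794.47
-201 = -201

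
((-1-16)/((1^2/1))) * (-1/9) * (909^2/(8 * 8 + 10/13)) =20289789/842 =24097.14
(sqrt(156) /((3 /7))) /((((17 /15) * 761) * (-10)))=-7 * sqrt(39) /12937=-0.00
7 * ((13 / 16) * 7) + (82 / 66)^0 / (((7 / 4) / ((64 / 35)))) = 160161 / 3920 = 40.86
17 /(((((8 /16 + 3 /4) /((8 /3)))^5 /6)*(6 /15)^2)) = 285212672 /10125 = 28169.15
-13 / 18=-0.72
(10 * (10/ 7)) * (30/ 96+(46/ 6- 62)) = -771.73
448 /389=1.15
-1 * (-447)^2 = -199809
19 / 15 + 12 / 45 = 23 / 15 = 1.53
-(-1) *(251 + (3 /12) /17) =17069 /68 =251.01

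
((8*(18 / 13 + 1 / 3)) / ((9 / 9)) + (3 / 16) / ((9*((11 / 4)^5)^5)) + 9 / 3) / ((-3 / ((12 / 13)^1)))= -283002519241307941147957854140 / 54931959132979047075207937257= -5.15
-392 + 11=-381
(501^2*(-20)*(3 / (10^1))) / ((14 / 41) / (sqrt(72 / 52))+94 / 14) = -7496056010646 / 33357535+63536887134*sqrt(26) / 33357535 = -215006.30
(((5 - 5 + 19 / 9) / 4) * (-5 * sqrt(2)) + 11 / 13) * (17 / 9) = 187 / 117 - 1615 * sqrt(2) / 324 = -5.45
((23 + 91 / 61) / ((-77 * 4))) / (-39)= 249 / 122122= 0.00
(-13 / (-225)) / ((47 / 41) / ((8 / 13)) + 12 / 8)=4264 / 248175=0.02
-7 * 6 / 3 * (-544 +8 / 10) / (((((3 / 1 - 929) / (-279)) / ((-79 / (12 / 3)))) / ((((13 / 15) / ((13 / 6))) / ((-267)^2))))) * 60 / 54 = -46560388 / 165034035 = -0.28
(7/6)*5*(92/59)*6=3220/59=54.58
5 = 5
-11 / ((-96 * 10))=11 / 960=0.01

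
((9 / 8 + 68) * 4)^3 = 21139047.12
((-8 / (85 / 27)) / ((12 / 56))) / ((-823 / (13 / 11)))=13104 / 769505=0.02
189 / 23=8.22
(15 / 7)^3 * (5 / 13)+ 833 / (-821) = 10140028 / 3660839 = 2.77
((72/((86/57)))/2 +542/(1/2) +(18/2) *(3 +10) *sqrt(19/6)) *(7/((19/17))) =4641 *sqrt(114)/38 +5668922/817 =8242.71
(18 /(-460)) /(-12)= 0.00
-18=-18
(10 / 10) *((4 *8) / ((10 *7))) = 16 / 35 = 0.46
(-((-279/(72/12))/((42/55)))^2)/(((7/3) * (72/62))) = -90117775/65856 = -1368.41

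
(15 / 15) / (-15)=-1 / 15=-0.07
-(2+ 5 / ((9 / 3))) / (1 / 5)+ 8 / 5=-251 / 15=-16.73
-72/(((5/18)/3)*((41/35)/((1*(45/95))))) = -244944/779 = -314.43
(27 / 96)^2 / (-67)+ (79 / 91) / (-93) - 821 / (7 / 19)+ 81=-1246866491839 / 580629504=-2147.44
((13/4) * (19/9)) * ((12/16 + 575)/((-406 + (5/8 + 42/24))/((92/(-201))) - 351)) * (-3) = -26166686/1172079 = -22.33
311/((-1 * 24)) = -311/24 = -12.96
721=721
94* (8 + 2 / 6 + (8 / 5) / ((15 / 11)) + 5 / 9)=212816 / 225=945.85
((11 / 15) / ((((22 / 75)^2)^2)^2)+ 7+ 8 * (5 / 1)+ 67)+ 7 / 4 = 67319387210447 / 4988715776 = 13494.33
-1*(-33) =33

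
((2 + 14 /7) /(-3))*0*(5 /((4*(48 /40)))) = 0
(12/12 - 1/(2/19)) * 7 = -119/2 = -59.50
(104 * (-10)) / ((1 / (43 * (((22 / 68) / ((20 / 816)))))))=-590304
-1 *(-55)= 55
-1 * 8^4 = -4096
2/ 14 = 0.14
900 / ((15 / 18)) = 1080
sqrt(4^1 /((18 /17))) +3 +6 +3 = sqrt(34) /3 +12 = 13.94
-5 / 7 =-0.71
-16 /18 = -0.89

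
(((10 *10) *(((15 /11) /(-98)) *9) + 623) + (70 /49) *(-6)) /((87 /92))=29847284 /46893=636.50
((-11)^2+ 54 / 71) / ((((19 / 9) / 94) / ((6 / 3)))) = 769860 / 71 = 10843.10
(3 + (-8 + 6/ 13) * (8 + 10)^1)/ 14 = -1725/ 182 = -9.48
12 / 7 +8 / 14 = 16 / 7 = 2.29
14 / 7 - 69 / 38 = 7 / 38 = 0.18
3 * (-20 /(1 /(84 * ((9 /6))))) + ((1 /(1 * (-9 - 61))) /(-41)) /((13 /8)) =-141031796 /18655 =-7560.00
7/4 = 1.75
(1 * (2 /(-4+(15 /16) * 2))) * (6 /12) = -0.47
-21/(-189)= 1/9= 0.11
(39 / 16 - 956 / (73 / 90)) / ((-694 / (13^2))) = 232171017 / 810592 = 286.42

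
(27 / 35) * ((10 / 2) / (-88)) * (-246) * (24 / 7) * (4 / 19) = 79704 / 10241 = 7.78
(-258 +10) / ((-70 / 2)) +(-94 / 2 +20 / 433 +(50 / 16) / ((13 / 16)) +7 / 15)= -21014768 / 591045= -35.56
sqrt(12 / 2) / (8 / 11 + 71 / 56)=616 * sqrt(6) / 1229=1.23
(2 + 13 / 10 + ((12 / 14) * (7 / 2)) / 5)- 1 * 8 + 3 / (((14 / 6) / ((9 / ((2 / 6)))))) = 2143 / 70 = 30.61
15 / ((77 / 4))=60 / 77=0.78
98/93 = 1.05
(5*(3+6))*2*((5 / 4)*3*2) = 675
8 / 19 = 0.42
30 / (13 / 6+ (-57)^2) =180 / 19507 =0.01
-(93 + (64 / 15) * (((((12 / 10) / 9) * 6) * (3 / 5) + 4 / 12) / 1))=-108529 / 1125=-96.47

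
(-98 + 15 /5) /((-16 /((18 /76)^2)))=405 /1216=0.33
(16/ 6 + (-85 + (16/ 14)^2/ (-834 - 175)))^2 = 149135850470161/ 21999712329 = 6778.99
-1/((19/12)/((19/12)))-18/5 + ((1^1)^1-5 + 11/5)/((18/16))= -31/5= -6.20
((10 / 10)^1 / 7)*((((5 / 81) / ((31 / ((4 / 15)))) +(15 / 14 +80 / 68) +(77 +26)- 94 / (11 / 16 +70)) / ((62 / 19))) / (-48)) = -1334545247279 / 14080472917056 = -0.09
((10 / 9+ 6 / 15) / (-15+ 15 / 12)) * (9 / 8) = -34 / 275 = -0.12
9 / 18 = 1 / 2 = 0.50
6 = 6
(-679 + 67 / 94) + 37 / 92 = -2931175 / 4324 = -677.89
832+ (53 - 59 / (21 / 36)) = 5487 / 7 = 783.86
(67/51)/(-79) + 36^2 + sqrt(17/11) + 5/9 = sqrt(187)/11 + 15671266/12087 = 1297.78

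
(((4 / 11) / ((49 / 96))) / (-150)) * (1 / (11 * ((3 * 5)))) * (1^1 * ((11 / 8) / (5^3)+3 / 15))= -1688 / 277921875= -0.00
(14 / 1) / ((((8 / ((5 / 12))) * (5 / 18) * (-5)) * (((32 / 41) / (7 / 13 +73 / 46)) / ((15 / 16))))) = -3282993 / 2449408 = -1.34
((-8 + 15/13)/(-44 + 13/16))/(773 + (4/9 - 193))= 1602/5865899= 0.00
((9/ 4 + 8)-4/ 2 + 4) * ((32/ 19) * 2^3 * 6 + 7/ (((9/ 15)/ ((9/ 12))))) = 333641/ 304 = 1097.50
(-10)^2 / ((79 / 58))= 5800 / 79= 73.42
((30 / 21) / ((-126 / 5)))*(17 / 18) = -425 / 7938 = -0.05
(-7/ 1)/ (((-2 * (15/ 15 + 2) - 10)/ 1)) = 7/ 16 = 0.44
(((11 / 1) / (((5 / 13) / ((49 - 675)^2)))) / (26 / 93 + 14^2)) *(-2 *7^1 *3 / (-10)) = 54721368702 / 228175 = 239821.93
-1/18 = -0.06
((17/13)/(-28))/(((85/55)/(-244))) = 671/91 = 7.37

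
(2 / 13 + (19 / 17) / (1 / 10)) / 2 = 1252 / 221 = 5.67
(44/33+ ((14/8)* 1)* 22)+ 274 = 1883/6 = 313.83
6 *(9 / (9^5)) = 2 / 2187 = 0.00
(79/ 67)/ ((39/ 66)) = 1738/ 871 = 2.00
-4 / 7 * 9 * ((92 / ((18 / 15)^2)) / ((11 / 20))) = -46000 / 77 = -597.40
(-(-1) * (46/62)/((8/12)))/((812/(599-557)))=207/3596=0.06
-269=-269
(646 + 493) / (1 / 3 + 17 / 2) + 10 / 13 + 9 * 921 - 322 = 5578635 / 689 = 8096.71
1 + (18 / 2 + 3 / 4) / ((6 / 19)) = 255 / 8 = 31.88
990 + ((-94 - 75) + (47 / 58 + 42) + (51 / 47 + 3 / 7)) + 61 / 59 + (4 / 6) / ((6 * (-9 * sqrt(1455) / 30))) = 975378669 / 1125838 - 2 * sqrt(1455) / 7857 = 866.35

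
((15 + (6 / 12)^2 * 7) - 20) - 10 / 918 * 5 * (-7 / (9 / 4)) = -3.08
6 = 6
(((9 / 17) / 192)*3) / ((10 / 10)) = 0.01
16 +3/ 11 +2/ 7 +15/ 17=22830/ 1309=17.44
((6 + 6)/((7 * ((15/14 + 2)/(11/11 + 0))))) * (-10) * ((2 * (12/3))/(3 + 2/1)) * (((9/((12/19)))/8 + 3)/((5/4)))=-7344/215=-34.16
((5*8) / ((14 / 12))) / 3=80 / 7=11.43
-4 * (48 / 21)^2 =-1024 / 49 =-20.90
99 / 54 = 11 / 6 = 1.83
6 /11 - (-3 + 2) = 17 /11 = 1.55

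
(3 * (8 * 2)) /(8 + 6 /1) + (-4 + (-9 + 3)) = -46 /7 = -6.57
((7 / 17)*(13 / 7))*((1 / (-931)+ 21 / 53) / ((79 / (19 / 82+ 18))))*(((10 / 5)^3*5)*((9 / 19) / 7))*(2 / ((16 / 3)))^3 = 230208255225 / 23126879359808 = 0.01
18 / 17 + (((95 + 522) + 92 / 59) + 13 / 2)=1255993 / 2006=626.12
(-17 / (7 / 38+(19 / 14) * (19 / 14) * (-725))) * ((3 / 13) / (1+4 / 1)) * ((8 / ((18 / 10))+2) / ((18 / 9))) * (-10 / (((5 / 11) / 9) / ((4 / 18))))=-80781008 / 969557355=-0.08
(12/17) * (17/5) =12/5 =2.40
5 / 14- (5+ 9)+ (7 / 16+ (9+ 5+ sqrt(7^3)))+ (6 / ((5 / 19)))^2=539.15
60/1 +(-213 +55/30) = -907/6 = -151.17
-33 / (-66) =1 / 2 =0.50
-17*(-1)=17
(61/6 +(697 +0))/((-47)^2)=4243/13254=0.32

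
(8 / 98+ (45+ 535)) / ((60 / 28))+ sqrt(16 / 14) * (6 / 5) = 12 * sqrt(14) / 35+ 28424 / 105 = 271.99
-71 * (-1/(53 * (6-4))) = 71/106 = 0.67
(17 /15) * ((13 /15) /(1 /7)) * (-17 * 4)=-105196 /225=-467.54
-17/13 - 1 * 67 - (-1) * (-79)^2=80245/13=6172.69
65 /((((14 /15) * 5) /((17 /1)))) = 3315 /14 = 236.79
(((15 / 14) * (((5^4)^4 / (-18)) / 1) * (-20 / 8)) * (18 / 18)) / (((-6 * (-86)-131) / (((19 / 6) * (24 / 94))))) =14495849609375 / 303996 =47684343.25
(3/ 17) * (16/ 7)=48/ 119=0.40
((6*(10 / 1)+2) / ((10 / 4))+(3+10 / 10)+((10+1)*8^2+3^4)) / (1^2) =4069 / 5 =813.80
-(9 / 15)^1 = -3 / 5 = -0.60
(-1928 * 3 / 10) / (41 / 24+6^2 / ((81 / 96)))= -23136 / 1775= -13.03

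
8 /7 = 1.14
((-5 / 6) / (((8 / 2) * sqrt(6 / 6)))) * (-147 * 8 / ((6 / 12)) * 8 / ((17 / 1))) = 3920 / 17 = 230.59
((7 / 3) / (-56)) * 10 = -5 / 12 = -0.42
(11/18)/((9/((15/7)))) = 55/378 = 0.15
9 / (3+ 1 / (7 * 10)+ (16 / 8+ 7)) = 630 / 841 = 0.75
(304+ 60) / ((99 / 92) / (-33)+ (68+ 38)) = 33488 / 9749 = 3.44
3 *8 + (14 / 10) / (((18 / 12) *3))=1094 / 45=24.31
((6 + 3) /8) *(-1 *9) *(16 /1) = -162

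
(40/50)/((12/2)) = 0.13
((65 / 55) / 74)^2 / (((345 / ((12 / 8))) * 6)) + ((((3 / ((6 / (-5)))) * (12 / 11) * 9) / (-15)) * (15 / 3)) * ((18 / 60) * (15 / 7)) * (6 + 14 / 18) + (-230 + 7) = -1199171058497 / 6400677360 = -187.35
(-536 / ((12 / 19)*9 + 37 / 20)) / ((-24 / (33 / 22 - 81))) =-674690 / 2863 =-235.66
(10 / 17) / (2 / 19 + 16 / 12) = 285 / 697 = 0.41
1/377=0.00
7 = 7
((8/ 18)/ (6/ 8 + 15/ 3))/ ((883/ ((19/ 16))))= 19/ 182781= 0.00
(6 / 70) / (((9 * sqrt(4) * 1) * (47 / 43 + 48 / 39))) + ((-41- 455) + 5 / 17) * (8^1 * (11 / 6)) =-33715743337 / 4637430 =-7270.35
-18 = -18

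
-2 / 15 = -0.13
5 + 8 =13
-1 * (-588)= 588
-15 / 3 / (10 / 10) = -5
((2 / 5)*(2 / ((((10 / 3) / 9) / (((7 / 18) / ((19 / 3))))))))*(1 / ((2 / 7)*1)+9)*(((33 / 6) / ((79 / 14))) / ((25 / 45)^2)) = 5.24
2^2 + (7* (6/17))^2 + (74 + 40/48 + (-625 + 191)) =-605275/1734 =-349.06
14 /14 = 1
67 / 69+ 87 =6070 / 69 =87.97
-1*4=-4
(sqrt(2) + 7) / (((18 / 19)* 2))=19* sqrt(2) / 36 + 133 / 36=4.44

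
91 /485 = 0.19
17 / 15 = 1.13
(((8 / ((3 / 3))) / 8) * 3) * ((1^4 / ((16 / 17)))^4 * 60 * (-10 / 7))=-18792225 / 57344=-327.71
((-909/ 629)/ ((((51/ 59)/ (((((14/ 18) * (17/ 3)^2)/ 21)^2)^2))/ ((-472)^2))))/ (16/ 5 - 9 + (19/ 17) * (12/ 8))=5447532530258410880/ 30145575669579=180707.53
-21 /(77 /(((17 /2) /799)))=-3 /1034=-0.00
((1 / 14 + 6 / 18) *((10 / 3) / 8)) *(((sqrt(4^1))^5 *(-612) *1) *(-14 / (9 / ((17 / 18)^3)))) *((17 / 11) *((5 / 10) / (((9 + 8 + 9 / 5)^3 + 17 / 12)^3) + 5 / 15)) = 43481348936963903331679284460 / 19501295474993280703363071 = 2229.66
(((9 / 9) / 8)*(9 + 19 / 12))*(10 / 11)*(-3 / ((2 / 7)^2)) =-44.20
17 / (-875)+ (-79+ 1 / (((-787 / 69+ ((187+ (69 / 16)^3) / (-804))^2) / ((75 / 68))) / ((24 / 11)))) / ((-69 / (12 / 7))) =20661364287463122661303 / 10603198166346999973375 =1.95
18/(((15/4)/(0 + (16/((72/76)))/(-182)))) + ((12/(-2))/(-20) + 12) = 32363/2730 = 11.85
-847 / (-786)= 847 / 786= 1.08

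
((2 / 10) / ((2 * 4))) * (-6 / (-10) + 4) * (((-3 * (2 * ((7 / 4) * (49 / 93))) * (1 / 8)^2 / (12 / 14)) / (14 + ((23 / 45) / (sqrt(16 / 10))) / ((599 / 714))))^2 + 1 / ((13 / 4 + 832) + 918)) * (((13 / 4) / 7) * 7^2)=4788838123719076417254983901 / 2940700441856250515905917747200 - 62077747158293724039 * sqrt(10) / 20966066176074793354526720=0.00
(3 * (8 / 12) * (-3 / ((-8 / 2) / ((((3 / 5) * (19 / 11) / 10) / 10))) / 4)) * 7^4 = 410571 / 44000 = 9.33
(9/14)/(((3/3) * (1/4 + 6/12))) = 6/7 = 0.86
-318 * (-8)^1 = 2544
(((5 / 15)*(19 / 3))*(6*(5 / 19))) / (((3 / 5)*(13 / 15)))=250 / 39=6.41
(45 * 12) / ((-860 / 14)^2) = 1323 / 9245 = 0.14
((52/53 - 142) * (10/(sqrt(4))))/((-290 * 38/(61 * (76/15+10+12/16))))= 61.73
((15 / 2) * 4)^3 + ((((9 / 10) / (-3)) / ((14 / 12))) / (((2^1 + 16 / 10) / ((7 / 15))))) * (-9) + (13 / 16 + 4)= 2160409 / 80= 27005.11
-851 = -851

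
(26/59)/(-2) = -13/59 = -0.22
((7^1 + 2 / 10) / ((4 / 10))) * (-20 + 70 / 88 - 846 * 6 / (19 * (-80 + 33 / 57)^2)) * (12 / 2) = -5785130943 / 2783099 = -2078.67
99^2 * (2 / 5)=19602 / 5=3920.40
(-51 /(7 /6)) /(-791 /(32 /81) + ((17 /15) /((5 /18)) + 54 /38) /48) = 4651200 /213023881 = 0.02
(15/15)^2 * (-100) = -100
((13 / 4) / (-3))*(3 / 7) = -13 / 28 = -0.46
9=9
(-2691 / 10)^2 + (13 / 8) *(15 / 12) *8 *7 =1813214 / 25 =72528.56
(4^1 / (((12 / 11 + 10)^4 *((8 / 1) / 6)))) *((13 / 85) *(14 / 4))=3996993 / 37660687520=0.00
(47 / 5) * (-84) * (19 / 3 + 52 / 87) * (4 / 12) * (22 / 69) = -1939784 / 3335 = -581.64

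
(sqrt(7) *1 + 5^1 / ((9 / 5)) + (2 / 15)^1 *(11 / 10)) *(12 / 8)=3 *sqrt(7) / 2 + 329 / 75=8.36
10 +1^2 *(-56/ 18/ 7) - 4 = 50/ 9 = 5.56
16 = 16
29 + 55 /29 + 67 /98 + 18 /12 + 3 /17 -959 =-22363181 /24157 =-925.74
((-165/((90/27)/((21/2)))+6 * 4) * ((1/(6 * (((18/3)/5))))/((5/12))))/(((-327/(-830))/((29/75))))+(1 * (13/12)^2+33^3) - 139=932263643/26160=35636.99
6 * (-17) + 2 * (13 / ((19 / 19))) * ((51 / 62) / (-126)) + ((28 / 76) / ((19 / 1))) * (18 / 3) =-47967341 / 470022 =-102.05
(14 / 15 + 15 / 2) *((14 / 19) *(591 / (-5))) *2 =-697774 / 475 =-1469.00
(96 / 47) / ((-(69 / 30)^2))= -9600 / 24863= -0.39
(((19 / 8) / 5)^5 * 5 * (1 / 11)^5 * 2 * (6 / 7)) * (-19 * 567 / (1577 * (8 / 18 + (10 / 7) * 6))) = -37906599591 / 38874052321280000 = -0.00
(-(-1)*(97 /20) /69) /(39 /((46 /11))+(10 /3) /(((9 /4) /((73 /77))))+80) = 67221 /86769310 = 0.00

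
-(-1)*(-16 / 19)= -16 / 19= -0.84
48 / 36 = 4 / 3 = 1.33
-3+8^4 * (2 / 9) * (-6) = -16393 / 3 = -5464.33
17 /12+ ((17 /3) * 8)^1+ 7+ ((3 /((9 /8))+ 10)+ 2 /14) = 5591 /84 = 66.56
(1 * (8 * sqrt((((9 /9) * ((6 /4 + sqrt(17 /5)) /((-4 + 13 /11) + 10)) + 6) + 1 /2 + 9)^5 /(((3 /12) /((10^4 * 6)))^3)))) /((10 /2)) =614400 * sqrt(2370) * (11 * sqrt(85) + 6205)^(5 /2) /493039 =191602190832.97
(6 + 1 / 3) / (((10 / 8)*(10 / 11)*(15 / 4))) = 1672 / 1125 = 1.49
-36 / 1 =-36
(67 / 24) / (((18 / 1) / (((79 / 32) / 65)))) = 5293 / 898560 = 0.01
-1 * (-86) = 86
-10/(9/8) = -80/9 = -8.89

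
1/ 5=0.20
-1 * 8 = -8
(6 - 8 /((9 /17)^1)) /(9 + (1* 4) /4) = -41 /45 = -0.91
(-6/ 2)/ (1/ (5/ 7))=-15/ 7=-2.14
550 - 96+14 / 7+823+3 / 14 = 17909 / 14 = 1279.21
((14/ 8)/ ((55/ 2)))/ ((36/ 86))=301/ 1980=0.15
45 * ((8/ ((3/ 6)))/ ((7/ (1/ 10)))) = 72/ 7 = 10.29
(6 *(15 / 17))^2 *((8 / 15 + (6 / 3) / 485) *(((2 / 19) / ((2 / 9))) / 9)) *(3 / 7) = 74520 / 219317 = 0.34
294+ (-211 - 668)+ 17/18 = -10513/18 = -584.06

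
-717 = -717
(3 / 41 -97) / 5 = -3974 / 205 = -19.39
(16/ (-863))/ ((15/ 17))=-272/ 12945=-0.02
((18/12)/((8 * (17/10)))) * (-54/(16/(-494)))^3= 4449112744635/8704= 511157254.67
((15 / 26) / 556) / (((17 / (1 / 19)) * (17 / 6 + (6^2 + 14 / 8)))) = 45 / 568485814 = 0.00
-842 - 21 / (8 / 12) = -1747 / 2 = -873.50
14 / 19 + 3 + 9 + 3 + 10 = 489 / 19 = 25.74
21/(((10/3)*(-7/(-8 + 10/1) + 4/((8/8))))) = 63/5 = 12.60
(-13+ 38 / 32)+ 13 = 1.19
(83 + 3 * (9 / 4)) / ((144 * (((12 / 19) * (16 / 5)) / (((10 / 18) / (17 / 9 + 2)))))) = 34105 / 774144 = 0.04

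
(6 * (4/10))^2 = 5.76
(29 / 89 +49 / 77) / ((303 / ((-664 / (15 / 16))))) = -3335936 / 1483185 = -2.25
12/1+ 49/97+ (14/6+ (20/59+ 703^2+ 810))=8499241793/17169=495034.18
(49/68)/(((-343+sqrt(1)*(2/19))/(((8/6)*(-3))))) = 931/110755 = 0.01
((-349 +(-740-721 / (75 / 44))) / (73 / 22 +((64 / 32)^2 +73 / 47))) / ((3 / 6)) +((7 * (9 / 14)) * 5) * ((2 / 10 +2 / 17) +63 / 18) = -11928159001 / 46782300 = -254.97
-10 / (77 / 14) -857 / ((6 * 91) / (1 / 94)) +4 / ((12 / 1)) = -282573 / 188188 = -1.50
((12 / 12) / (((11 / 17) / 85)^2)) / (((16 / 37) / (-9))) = -695312325 / 1936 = -359148.93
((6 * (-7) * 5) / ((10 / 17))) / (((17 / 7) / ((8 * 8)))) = -9408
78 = 78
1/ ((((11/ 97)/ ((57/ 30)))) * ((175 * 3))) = 1843/ 57750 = 0.03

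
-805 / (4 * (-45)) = 161 / 36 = 4.47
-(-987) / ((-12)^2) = 329 / 48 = 6.85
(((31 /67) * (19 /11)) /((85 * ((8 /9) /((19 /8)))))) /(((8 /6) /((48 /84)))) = 302157 /28064960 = 0.01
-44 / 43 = -1.02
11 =11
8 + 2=10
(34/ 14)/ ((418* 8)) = 17/ 23408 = 0.00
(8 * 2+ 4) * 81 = 1620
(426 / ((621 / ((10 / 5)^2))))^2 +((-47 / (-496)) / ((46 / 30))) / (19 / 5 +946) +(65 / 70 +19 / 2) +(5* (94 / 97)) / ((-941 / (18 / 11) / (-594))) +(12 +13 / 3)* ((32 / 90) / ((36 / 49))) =9953022859426552357 / 322443731960496720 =30.87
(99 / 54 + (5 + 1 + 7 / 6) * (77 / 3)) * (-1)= -1672 / 9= -185.78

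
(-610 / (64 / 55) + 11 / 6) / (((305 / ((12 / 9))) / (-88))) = 551639 / 2745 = 200.96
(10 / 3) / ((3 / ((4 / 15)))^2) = 32 / 1215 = 0.03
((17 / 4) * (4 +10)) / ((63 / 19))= 323 / 18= 17.94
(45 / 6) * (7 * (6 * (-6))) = -1890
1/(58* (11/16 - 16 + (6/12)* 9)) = -8/5017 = -0.00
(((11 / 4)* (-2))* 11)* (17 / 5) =-2057 / 10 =-205.70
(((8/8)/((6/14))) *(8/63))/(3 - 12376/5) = -40/333747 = -0.00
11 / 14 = 0.79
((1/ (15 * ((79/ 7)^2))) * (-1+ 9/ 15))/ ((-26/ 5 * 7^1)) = 7/ 1216995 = 0.00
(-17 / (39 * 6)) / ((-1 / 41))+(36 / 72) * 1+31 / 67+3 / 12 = 131423 / 31356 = 4.19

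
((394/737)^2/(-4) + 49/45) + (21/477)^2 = 23329916363/22886425815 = 1.02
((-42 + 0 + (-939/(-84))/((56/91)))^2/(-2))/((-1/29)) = 826642709/100352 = 8237.43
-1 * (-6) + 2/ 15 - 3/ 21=629/ 105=5.99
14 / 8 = 1.75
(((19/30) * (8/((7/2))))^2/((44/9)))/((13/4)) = 23104/175175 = 0.13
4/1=4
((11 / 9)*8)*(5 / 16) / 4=55 / 72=0.76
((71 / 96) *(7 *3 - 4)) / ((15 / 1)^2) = 1207 / 21600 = 0.06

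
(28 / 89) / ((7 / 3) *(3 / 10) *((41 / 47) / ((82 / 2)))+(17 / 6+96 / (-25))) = -24675 / 77786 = -0.32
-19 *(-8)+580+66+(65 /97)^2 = 7512607 /9409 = 798.45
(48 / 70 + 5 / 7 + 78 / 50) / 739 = 0.00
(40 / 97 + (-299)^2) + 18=8673683 / 97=89419.41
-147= -147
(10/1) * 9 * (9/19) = 810/19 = 42.63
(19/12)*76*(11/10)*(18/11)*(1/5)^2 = 8.66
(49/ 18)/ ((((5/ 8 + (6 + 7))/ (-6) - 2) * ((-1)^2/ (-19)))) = 7448/ 615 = 12.11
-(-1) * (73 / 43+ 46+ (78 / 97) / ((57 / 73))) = 3861607 / 79249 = 48.73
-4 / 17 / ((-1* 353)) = 4 / 6001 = 0.00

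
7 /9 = 0.78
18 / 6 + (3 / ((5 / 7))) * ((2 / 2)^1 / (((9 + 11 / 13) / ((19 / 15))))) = 11329 / 3200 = 3.54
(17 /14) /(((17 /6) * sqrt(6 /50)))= 5 * sqrt(3) /7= 1.24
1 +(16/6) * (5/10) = 7/3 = 2.33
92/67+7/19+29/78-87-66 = -14982139/99294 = -150.89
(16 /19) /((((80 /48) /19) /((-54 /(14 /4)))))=-148.11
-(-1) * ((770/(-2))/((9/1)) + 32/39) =-4909/117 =-41.96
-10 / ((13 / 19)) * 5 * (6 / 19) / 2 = -150 / 13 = -11.54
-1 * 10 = -10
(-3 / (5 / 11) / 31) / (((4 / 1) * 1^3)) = -33 / 620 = -0.05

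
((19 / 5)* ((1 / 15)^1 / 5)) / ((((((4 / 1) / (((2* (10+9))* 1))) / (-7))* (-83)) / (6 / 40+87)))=17689 / 5000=3.54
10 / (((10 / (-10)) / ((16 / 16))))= -10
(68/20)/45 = 17/225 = 0.08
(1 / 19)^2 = 1 / 361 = 0.00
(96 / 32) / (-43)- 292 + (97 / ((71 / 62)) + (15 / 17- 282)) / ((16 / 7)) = -313897779 / 830416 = -378.00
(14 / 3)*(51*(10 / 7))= 340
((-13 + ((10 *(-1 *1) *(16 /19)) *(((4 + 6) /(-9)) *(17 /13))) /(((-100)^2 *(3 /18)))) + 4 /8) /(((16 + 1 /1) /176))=-40731064 /314925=-129.34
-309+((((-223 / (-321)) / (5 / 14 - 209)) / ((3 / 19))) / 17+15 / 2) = -28835392309 / 95639382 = -301.50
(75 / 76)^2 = 5625 / 5776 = 0.97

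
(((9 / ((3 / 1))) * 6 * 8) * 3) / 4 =108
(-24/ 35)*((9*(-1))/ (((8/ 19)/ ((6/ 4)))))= 1539/ 70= 21.99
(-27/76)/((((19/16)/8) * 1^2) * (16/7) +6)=-378/6745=-0.06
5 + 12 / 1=17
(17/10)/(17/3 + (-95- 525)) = -51/18430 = -0.00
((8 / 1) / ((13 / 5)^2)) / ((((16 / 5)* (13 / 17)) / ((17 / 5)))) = 7225 / 4394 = 1.64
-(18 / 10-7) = 26 / 5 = 5.20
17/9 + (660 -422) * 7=15011/9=1667.89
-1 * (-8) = 8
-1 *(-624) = 624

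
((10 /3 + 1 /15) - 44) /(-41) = 203 /205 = 0.99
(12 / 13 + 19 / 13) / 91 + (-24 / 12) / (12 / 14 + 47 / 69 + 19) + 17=99332931 / 5867680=16.93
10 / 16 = 5 / 8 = 0.62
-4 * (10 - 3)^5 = -67228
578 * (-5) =-2890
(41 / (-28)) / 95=-0.02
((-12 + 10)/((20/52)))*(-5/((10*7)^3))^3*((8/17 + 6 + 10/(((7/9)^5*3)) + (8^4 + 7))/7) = 15307499181/1614170913380620000000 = 0.00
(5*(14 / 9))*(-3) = -70 / 3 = -23.33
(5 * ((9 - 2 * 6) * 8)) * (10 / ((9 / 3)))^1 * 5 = -2000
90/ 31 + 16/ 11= 4.36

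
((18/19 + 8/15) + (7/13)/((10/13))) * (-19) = -41.43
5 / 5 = 1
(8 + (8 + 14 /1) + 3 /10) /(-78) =-101 /260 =-0.39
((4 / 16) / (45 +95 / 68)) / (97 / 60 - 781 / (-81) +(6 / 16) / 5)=11016 / 23170951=0.00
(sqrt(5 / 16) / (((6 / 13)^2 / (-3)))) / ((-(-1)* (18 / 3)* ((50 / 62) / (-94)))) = 246233* sqrt(5) / 3600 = 152.94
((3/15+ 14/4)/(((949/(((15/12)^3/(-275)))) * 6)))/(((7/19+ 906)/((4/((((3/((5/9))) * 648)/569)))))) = -0.00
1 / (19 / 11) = 11 / 19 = 0.58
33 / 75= 11 / 25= 0.44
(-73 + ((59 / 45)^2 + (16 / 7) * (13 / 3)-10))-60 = -1862258 / 14175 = -131.38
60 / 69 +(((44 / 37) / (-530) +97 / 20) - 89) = -83.28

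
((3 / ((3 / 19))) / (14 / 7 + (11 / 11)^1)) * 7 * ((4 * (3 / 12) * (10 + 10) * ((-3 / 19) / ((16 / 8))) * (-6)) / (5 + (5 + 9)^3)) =420 / 2749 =0.15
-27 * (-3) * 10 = 810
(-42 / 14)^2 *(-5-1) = -54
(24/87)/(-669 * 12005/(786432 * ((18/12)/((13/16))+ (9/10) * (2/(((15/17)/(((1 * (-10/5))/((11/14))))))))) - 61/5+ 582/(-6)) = -125451632640/48272279292419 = -0.00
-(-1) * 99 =99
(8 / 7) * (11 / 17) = 88 / 119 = 0.74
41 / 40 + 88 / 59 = 2.52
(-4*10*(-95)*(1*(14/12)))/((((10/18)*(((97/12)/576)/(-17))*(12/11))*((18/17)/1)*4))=-202947360/97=-2092240.82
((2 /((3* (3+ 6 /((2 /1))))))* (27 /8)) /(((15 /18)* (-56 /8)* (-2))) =9 /280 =0.03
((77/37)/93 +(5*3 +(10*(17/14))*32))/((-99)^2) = 9721364/236076687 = 0.04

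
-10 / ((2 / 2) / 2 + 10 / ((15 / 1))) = -60 / 7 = -8.57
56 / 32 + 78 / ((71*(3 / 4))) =913 / 284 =3.21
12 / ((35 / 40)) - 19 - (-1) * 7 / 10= -321 / 70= -4.59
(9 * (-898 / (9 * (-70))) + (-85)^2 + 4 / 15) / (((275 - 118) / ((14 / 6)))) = 152000 / 1413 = 107.57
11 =11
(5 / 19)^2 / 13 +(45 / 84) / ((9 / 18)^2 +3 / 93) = 437674 / 229957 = 1.90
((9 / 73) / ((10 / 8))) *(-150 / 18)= -60 / 73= -0.82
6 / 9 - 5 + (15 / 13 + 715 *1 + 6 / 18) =9258 / 13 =712.15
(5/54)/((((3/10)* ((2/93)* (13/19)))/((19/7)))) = 279775/4914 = 56.93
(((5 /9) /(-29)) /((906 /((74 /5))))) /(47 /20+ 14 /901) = -666740 /5039918091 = -0.00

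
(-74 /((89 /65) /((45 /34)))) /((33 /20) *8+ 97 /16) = -8658000 /2331533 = -3.71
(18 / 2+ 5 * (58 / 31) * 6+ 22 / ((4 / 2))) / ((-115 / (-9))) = 4248 / 713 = 5.96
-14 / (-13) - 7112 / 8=-11543 / 13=-887.92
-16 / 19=-0.84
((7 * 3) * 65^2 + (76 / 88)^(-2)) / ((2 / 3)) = 96090627 / 722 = 133089.51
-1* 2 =-2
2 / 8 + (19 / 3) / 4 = 11 / 6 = 1.83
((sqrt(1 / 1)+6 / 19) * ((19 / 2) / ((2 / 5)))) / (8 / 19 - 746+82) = -2375 / 50432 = -0.05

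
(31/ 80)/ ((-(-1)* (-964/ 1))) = -0.00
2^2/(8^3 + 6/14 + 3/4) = 112/14369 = 0.01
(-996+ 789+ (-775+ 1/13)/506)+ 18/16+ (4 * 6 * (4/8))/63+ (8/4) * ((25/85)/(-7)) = -207.30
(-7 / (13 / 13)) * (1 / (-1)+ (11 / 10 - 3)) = 203 / 10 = 20.30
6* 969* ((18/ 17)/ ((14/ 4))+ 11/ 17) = 38646/ 7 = 5520.86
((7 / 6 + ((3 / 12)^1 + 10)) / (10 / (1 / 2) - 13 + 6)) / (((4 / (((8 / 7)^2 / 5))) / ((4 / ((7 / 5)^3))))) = 54800 / 655473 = 0.08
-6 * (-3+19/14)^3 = 36501/1372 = 26.60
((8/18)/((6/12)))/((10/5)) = 4/9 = 0.44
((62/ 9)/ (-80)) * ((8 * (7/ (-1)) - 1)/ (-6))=-589/ 720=-0.82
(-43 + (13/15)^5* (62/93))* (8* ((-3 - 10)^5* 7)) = 2021371141337912/2278125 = 887295974.25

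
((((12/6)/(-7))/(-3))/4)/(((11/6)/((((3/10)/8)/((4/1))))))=0.00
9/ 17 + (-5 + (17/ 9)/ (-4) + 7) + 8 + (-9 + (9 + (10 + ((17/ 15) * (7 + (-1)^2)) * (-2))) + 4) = 18127/ 3060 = 5.92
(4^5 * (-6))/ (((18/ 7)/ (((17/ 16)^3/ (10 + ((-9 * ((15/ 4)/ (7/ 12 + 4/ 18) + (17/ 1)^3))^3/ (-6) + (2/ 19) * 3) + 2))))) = -15936479881/ 80348789162174919768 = -0.00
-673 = -673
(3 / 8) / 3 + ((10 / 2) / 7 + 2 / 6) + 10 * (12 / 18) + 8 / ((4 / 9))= 1447 / 56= 25.84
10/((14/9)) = 45/7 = 6.43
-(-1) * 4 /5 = 4 /5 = 0.80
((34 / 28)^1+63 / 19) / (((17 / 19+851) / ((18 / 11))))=10845 / 1246322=0.01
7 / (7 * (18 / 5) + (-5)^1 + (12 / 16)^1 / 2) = 280 / 823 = 0.34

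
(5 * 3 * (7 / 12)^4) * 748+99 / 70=78658261 / 60480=1300.57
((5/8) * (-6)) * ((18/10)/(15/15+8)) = -3/4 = -0.75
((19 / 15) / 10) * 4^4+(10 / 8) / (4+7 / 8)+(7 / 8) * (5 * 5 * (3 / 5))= 45.81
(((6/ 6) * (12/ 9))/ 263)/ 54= 2/ 21303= 0.00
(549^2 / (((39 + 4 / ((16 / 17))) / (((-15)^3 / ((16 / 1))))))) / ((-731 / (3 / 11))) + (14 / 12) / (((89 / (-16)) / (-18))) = 273469605117 / 495229108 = 552.21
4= 4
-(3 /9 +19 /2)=-59 /6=-9.83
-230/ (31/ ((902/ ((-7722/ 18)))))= 18860/ 1209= 15.60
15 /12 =5 /4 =1.25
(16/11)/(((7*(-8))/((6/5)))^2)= 9/13475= 0.00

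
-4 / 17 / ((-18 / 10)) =20 / 153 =0.13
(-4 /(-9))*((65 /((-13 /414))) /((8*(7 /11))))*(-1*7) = 1265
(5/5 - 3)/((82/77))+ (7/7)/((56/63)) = -247/328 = -0.75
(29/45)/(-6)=-0.11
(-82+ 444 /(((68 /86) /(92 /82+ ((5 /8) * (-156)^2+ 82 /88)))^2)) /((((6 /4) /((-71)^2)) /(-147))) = -38178726447474702595381463 /470263112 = -81185883972703992.56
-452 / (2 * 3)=-226 / 3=-75.33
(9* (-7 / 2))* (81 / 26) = -5103 / 52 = -98.13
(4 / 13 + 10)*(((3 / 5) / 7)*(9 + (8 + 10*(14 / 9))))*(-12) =-157048 / 455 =-345.16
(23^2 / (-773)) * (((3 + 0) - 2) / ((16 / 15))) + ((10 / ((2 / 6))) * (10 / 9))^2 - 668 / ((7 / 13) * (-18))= 1179.39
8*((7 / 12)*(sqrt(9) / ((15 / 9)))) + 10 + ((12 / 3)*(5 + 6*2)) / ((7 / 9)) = 3704 / 35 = 105.83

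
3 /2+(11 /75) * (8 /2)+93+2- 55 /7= 93691 /1050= 89.23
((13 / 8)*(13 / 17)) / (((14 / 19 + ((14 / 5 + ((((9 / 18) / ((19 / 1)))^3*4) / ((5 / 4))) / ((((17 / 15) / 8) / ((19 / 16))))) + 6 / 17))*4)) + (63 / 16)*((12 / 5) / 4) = 46648219 / 19099680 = 2.44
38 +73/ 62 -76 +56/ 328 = -93169/ 2542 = -36.65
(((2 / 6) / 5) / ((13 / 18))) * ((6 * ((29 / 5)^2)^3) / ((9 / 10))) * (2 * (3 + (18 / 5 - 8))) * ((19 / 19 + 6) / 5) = -466341483664 / 5078125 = -91833.40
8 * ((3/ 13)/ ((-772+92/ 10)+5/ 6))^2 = 64800/ 88308225889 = 0.00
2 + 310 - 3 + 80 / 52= 4037 / 13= 310.54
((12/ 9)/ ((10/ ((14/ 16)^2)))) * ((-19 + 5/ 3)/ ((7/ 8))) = -91/ 45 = -2.02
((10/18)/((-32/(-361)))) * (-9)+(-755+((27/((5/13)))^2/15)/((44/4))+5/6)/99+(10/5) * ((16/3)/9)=-817236443/13068000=-62.54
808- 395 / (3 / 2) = 1634 / 3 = 544.67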